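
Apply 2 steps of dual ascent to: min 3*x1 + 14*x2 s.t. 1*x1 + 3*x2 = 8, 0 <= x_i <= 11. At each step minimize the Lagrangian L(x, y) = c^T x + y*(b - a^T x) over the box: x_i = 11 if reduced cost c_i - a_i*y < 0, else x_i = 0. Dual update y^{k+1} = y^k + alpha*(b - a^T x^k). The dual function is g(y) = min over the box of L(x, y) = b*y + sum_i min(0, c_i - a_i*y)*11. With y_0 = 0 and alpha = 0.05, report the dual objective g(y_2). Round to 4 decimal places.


Dual ascent for LP: min 3*x1 + 14*x2, 1*x1 + 3*x2 = 8, 0 <= x_i <= 11
Step 1: y^k = 0.0, reduced costs: (3.0, 14.0)
  x^k = (0.0, 0.0), subgradient = b - a^T x = 8.0
  y^{k+1} = 0.0 + 0.05*8.0 = 0.4
Step 2: y^k = 0.4, reduced costs: (2.6, 12.8)
  x^k = (0.0, 0.0), subgradient = b - a^T x = 8.0
  y^{k+1} = 0.4 + 0.05*8.0 = 0.8
Dual objective at y_2 = 0.8: reduced costs (2.2, 11.6), box minimizer x = (0.0, 0.0)
g(y_2) = b*y + (c1 - a1*y)*x1 + (c2 - a2*y)*x2 = 8*0.8 + 2.2*0.0 + 11.6*0.0 = 6.4 + 0.0 + 0.0 = 6.4


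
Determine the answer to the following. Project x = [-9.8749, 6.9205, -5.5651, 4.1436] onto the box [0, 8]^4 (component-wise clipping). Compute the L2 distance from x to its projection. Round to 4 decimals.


Project each component onto [0, 8].
clip(-9.8749) = 0.0, clip(6.9205) = 6.9205, clip(-5.5651) = 0.0, clip(4.1436) = 4.1436
Projection = [0.0, 6.9205, 0.0, 4.1436]
Squared diffs: [97.5137, 0.0, 30.9703, 0.0]
Distance = sqrt(128.484) = 11.3351


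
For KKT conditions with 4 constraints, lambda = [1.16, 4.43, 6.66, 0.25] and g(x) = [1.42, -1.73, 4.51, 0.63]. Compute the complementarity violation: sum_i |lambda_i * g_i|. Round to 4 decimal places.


KKT complementary slackness check:
lambda_1 * g_1 = 1.16 * 1.42 = 1.6472
lambda_2 * g_2 = 4.43 * -1.73 = -7.6639
lambda_3 * g_3 = 6.66 * 4.51 = 30.0366
lambda_4 * g_4 = 0.25 * 0.63 = 0.1575
Total violation = 1.6472 + 7.6639 + 30.0366 + 0.1575 = 39.5052


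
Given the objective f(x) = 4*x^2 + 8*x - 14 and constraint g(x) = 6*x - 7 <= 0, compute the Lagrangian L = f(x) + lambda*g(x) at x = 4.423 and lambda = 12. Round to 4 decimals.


Step 1: Evaluate f(x).
f(4.423) = 4*4.423^2 + 8*4.423 - 14 = 99.6357
Step 2: Evaluate g(x).
g(4.423) = 6*4.423 - 7 = 19.538
Step 3: Compute Lagrangian.
L = 99.6357 + 12*19.538 = 334.0917


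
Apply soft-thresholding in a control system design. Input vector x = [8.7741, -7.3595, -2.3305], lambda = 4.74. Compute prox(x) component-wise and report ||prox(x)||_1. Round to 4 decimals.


Soft-thresholding with lambda = 4.74:
prox(8.7741) = sign(8.7741)*max(|8.7741| - 4.74, 0) = 4.0341
prox(-7.3595) = sign(-7.3595)*max(|-7.3595| - 4.74, 0) = -2.6195
prox(-2.3305) = sign(-2.3305)*max(|-2.3305| - 4.74, 0) = 0.0
prox(x) = [4.0341, -2.6195, 0.0]
||prox(x)||_1 = 4.0341 + 2.6195 + 0.0 = 6.6536


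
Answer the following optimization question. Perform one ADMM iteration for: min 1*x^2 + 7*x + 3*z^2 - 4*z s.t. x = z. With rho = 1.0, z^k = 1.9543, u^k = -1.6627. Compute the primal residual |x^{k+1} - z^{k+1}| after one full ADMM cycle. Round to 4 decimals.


ADMM iteration with rho = 1.0, z^k = 1.9543, u^k = -1.6627
Step 1: x-update.
Minimize 1*x^2 + 7*x + (1.0/2)*(x - 1.9543 - 1.6627)^2
FOC: (2*1 + 1.0)*x = -7 + 1.0*(1.9543 + 1.6627)
x^{k+1} = -1.1277
Step 2: z-update.
Minimize 3*z^2 - 4*z + (1.0/2)*(-1.1277 - z - 1.6627)^2
FOC: (2*3 + 1.0)*z = 4 + 1.0*(-1.1277 - 1.6627)
z^{k+1} = 0.1728
Step 3: u-update.
u^{k+1} = -1.6627 - 1.1277 - 0.1728 = -2.9632
Step 4: Primal residual = |-1.1277 - 0.1728| = 1.3005


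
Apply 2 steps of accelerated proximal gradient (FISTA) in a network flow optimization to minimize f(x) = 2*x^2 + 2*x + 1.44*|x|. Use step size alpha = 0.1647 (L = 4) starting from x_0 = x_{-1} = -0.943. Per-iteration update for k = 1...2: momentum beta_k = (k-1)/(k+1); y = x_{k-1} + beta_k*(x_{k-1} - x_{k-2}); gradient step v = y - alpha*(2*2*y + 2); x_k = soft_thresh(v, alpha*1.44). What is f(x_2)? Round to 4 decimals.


FISTA on f(x) = 2*x^2 + 2*x + 1.44*|x|
L = 4, alpha = 0.1647
Iteration 1: beta = 0.0, y = -0.943 + 0.0*(-0.943 + 0.943) = -0.943
  grad(y) = -1.772, v = y - alpha*grad = -0.6512
  prox(v) = soft_thresh(-0.6512, 0.2372) = -0.414
Iteration 2: beta = 0.3333, y = -0.414 + 0.3333*(-0.414 + 0.943) = -0.2376
  grad(y) = 1.0494, v = y - alpha*grad = -0.4105
  prox(v) = soft_thresh(-0.4105, 0.2372) = -0.1733
f(x_2) = 2*(-0.1733)^2 + 2*(-0.1733) + 1.44*|-0.1733| = -0.037


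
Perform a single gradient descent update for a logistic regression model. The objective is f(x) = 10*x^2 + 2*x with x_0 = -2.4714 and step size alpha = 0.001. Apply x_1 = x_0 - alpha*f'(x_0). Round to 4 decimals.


We compute the gradient at x_0 and apply the update.
f'(x) = 20*x + 2
f'(-2.4714) = 20*-2.4714 + 2 = -47.428
x_1 = -2.4714 - 0.001*-47.428 = -2.424


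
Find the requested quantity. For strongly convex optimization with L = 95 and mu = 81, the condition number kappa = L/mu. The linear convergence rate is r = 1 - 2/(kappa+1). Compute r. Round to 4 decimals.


Step 1: Compute the condition number.
kappa = L/mu = 95/81 = 1.1728
Step 2: Compute the convergence rate.
r = 1 - 2/(kappa + 1) = 1 - 2*mu/(L + mu) = (L - mu)/(L + mu) = 14/176 = 0.0795


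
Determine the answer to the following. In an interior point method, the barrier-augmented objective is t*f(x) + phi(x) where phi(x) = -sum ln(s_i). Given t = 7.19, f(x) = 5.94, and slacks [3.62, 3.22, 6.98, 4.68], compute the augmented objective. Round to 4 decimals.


Step 1: Compute log-barrier.
ln values: [1.2865, 1.1694, 1.943, 1.5433]
phi = -(1.2865 + 1.1694 + 1.943 + 1.5433) = -5.9422
Step 2: Compute augmented objective.
t*f(x) = 7.19*5.94 = 42.7086
Total = 42.7086 - 5.9422 = 36.7664


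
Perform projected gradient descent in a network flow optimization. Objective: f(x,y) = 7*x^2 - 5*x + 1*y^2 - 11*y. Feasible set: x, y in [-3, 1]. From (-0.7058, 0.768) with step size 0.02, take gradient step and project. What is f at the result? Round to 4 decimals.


Step 1: Compute gradient at (-0.7058, 0.768).
grad_x = 2*7*-0.7058 - 5 = -14.8812
grad_y = 2*1*0.768 - 11 = -9.464
Step 2: Gradient step.
x_raw = -0.7058 - 0.02*-14.8812 = -0.4082
y_raw = 0.768 - 0.02*-9.464 = 0.9573
Step 3: Project onto [-3, 1].
x_proj = clip(-0.4082) = -0.4082
y_proj = clip(0.9573) = 0.9573
Step 4: Evaluate f.
f(-0.4082, 0.9573) = -6.4066


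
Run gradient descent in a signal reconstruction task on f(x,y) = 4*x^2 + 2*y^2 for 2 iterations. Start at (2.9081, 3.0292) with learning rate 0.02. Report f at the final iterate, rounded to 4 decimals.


Gradient descent on f(x,y) = 4*x^2 + 2*y^2.
Starting point: (2.9081, 3.0292), alpha = 0.02
Step 1: grad_x = 2*4*2.9081 = 23.2648, grad_y = 2*2*3.0292 = 12.1168
  x_1 = 2.9081 - 0.02*23.2648 = 2.4428
  y_1 = 3.0292 - 0.02*12.1168 = 2.7869
Step 2: grad_x = 2*4*2.4428 = 19.5424, grad_y = 2*2*2.7869 = 11.1475
  x_2 = 2.4428 - 0.02*19.5424 = 2.052
  y_2 = 2.7869 - 0.02*11.1475 = 2.5639
f(2.052, 2.5639) = 4*2.052^2 + 2*2.5639^2 = 29.9894


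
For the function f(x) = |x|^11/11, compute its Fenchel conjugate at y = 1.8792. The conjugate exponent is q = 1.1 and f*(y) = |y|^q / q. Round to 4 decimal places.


The conjugate exponent q satisfies 1/p + 1/q = 1.
p = 11, so q = 11/(11 - 1) = 1.1
|y|^q = 1.8792^1.1 = 2.0016
f*(1.8792) = 2.0016 / 1.1 = 1.8196


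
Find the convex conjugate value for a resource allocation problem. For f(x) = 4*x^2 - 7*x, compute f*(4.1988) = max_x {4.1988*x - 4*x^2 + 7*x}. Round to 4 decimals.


f*(y) = sup_x {y*x - a*x^2 - b*x} = sup_x {(y-b)*x - a*x^2}
FOC: (y - b) - 2a*x = 0 => x* = (y - b)/(2a)
x* = (4.1988 + 7)/(2*4) = 1.3999
f*(4.1988) = (y-b)^2/(4a) = (4.1988 + 7)^2/(4*4)
= 125.4131/16 = 7.8383


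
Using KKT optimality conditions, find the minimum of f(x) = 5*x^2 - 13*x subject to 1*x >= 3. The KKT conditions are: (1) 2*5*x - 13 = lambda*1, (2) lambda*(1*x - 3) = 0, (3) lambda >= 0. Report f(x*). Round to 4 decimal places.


Step 1: Try lambda = 0 (constraint inactive).
x_unc = 13/(2*5) = 1.3
Check: 1*1.3 = 1.3 < 3 -- violated!
Step 2: Constraint must be active: 1*x = 3
x* = 3/1 = 3.0
lambda = (2*5*3.0 - 13)/1 = 17.0
Step 3: Compute optimal value.
f(x*) = 5*3.0^2 - 13*3.0 = 6.0


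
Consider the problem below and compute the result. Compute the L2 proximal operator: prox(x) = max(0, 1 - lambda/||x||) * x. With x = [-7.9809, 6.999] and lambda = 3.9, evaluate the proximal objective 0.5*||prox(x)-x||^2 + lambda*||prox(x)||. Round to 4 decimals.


Step 1: Compute ||x||.
||x|| = 10.6151
Step 2: Compute scaling factor.
scale = max(0, 1 - 3.9/10.6151) = 0.6326
Step 3: prox(x) = [-5.0487, 4.4276]
||prox(x)|| = 6.7151
Step 4: Proximal objective.
0.5*||prox-x||^2 = 7.605
lambda*||prox|| = 26.1889
Total = 33.794


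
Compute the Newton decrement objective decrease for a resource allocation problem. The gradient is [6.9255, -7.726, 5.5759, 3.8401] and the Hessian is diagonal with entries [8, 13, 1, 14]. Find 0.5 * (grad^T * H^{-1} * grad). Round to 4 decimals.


Step 1: H is diagonal, so H^(-1) * g = [0.8657, -0.5943, 5.5759, 0.2743].
Step 2: g^T H^(-1) g = sum_i g_i^2 / H_ii
  = (6.9255)^2/8 + (-7.726)^2/13 + (5.5759)^2/1 + (3.8401)^2/14
  = 5.9953 + 4.5916 + 31.0907 + 1.0533 = 42.7309
Step 3: Objective decrease = 0.5 * g^T H^(-1) g = 21.3655


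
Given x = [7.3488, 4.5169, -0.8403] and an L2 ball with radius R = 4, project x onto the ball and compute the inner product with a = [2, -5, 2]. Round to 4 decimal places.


Step 1: Compute ||x|| (intermediates to 6 decimals).
||x|| = sqrt(7.3488^2 + 4.5169^2 + (-0.8403)^2) = 8.666796
Step 2: Project.
Since ||x|| > R, scale = R/||x|| = 4/8.666796 = 0.461532, proj(x) = scale * x
proj(x) = [3.391706, 2.084694, -0.387825]
Step 3: Dot product.
a^T * proj(x) = 2*3.391706 - 5*2.084694 + 2*(-0.387825) = -4.4157


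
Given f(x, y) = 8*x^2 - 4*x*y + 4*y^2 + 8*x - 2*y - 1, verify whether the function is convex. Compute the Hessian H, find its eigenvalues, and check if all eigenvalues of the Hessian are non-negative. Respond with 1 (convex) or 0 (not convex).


The Hessian of f(x,y) = 8*x^2 - 4*x*y + 4*y^2 + 8*x - 2*y - 1 is:
H = [[16, -4], [-4, 8]]
Trace = 16 + 8 = 24
Determinant = 16*8 - (-4)^2 = 112
Discriminant = (24)^2 - 4*112 = 128.0
Eigenvalues: lambda_1 = 6.3431, lambda_2 = 17.6569
The function is convex.

1


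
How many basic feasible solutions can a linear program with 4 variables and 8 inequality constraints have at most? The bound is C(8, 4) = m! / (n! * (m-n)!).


Each vertex corresponds to some choice of n active constraints out of m, so the number of vertices is at most C(m, n) = m! / (n!(m-n)!).
m = 8, n = 4
Numerator: 8 * 7 * 6 * 5
Denominator: 4! = 24
C(8, 4) = 70


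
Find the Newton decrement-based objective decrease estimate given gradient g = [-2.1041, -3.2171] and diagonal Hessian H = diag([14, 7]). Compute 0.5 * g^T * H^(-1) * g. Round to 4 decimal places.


Step 1: H is diagonal, so H^(-1) * g = [-0.1503, -0.4596].
Step 2: g^T H^(-1) g = sum_i g_i^2 / H_ii
  = (-2.1041)^2/14 + (-3.2171)^2/7
  = 0.3162 + 1.4785 = 1.7948
Step 3: Objective decrease = 0.5 * g^T H^(-1) g = 0.8974


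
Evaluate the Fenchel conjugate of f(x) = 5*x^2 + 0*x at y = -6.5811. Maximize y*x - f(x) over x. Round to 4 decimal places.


f*(y) = sup_x {y*x - a*x^2 - b*x} = sup_x {(y-b)*x - a*x^2}
FOC: (y - b) - 2a*x = 0 => x* = (y - b)/(2a)
x* = (-6.5811 - 0)/(2*5) = -0.6581
f*(-6.5811) = (y-b)^2/(4a) = (-6.5811 - 0)^2/(4*5)
= 43.3109/20 = 2.1655


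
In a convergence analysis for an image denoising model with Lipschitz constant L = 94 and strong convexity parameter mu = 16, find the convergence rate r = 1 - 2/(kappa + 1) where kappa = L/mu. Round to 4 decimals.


Step 1: Compute the condition number.
kappa = L/mu = 94/16 = 5.875
Step 2: Compute the convergence rate.
r = 1 - 2/(kappa + 1) = 1 - 2*mu/(L + mu) = (L - mu)/(L + mu) = 78/110 = 0.7091


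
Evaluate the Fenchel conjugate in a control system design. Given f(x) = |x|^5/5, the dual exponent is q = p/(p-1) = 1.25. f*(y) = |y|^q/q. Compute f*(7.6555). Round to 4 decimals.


The conjugate exponent q satisfies 1/p + 1/q = 1.
p = 5, so q = 5/(5 - 1) = 1.25
|y|^q = 7.6555^1.25 = 12.7341
f*(7.6555) = 12.7341 / 1.25 = 10.1872


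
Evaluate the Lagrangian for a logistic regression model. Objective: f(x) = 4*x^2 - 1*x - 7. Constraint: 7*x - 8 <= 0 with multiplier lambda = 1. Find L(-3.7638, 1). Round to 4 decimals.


Step 1: Evaluate f(x).
f(-3.7638) = 4*(-3.7638)^2 - 1*(-3.7638) - 7 = 53.4286
Step 2: Evaluate g(x).
g(-3.7638) = 7*-3.7638 - 8 = -34.3466
Step 3: Compute Lagrangian.
L = 53.4286 + 1*-34.3466 = 19.082


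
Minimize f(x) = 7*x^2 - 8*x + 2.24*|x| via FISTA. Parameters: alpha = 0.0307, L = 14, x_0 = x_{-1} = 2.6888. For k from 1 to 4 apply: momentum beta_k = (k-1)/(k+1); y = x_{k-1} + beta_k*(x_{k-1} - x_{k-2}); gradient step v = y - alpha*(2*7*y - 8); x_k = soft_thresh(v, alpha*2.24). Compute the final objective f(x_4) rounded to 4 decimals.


FISTA on f(x) = 7*x^2 - 8*x + 2.24*|x|
L = 14, alpha = 0.0307
Iteration 1: beta = 0.0, y = 2.6888 + 0.0*(2.6888 - 2.6888) = 2.6888
  grad(y) = 29.6432, v = y - alpha*grad = 1.7788
  prox(v) = soft_thresh(1.7788, 0.0688) = 1.71
Iteration 2: beta = 0.3333, y = 1.71 + 0.3333*(1.71 - 2.6888) = 1.3837
  grad(y) = 11.372, v = y - alpha*grad = 1.0346
  prox(v) = soft_thresh(1.0346, 0.0688) = 0.9658
Iteration 3: beta = 0.5, y = 0.9658 + 0.5*(0.9658 - 1.71) = 0.5937
  grad(y) = 0.3124, v = y - alpha*grad = 0.5842
  prox(v) = soft_thresh(0.5842, 0.0688) = 0.5154
Iteration 4: beta = 0.6, y = 0.5154 + 0.6*(0.5154 - 0.9658) = 0.2451
  grad(y) = -4.5683, v = y - alpha*grad = 0.3854
  prox(v) = soft_thresh(0.3854, 0.0688) = 0.3166
f(x_4) = 7*0.3166^2 - 8*0.3166 + 2.24*|0.3166| = -1.122


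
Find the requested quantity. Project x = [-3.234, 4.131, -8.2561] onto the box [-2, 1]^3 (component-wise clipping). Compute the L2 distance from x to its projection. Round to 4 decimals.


Project each component onto [-2, 1].
clip(-3.234) = -2.0, clip(4.131) = 1.0, clip(-8.2561) = -2.0
Projection = [-2.0, 1.0, -2.0]
Squared diffs: [1.5228, 9.8032, 39.1388]
Distance = sqrt(50.4648) = 7.1039


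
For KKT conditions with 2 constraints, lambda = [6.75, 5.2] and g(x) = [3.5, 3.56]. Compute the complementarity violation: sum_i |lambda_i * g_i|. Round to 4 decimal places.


KKT complementary slackness check:
lambda_1 * g_1 = 6.75 * 3.5 = 23.625
lambda_2 * g_2 = 5.2 * 3.56 = 18.512
Total violation = 23.625 + 18.512 = 42.137


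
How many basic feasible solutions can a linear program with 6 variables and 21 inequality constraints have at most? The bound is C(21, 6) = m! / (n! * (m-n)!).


Each vertex corresponds to some choice of n active constraints out of m, so the number of vertices is at most C(m, n) = m! / (n!(m-n)!).
m = 21, n = 6
Numerator: 21 * 20 * 19 * 18 * 17 * 16
Denominator: 6! = 720
C(21, 6) = 54264


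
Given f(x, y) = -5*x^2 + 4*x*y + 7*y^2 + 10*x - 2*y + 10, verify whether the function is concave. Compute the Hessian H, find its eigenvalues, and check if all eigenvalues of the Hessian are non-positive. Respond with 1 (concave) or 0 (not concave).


The Hessian of f(x,y) = -5*x^2 + 4*x*y + 7*y^2 + 10*x - 2*y + 10 is:
H = [[-10, 4], [4, 14]]
Trace = -10 + 14 = 4
Determinant = -10*14 - (4)^2 = -156
Discriminant = (4)^2 - 4*-156 = 640.0
Eigenvalues: lambda_1 = -10.6491, lambda_2 = 14.6491
The function is not concave.

0


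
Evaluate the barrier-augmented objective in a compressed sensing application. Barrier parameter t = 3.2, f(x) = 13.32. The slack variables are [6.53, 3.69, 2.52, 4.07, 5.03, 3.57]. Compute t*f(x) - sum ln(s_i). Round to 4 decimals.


Step 1: Compute log-barrier.
ln values: [1.8764, 1.3056, 0.9243, 1.4036, 1.6154, 1.2726]
phi = -(1.8764 + 1.3056 + 0.9243 + 1.4036 + 1.6154 + 1.2726) = -8.3979
Step 2: Compute augmented objective.
t*f(x) = 3.2*13.32 = 42.624
Total = 42.624 - 8.3979 = 34.2261


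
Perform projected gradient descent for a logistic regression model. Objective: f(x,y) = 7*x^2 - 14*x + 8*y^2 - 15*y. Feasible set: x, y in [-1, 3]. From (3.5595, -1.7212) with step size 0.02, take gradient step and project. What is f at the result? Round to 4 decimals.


Step 1: Compute gradient at (3.5595, -1.7212).
grad_x = 2*7*3.5595 - 14 = 35.833
grad_y = 2*8*-1.7212 - 15 = -42.5392
Step 2: Gradient step.
x_raw = 3.5595 - 0.02*35.833 = 2.8428
y_raw = -1.7212 - 0.02*-42.5392 = -0.8704
Step 3: Project onto [-1, 3].
x_proj = clip(2.8428) = 2.8428
y_proj = clip(-0.8704) = -0.8704
Step 4: Evaluate f.
f(2.8428, -0.8704) = 35.8896


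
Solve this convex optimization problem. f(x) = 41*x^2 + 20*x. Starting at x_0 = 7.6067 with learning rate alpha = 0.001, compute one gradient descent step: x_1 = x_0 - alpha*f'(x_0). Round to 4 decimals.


We compute the gradient at x_0 and apply the update.
f'(x) = 82*x + 20
f'(7.6067) = 82*7.6067 + 20 = 643.7494
x_1 = 7.6067 - 0.001*643.7494 = 6.963


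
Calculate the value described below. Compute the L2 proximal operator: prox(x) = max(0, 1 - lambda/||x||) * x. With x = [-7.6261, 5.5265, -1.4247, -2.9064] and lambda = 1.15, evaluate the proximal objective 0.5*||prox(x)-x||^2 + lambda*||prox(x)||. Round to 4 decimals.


Step 1: Compute ||x||.
||x|| = 9.9587
Step 2: Compute scaling factor.
scale = max(0, 1 - 1.15/9.9587) = 0.8845
Step 3: prox(x) = [-6.7455, 4.8883, -1.2602, -2.5708]
||prox(x)|| = 8.8087
Step 4: Proximal objective.
0.5*||prox-x||^2 = 0.6613
lambda*||prox|| = 10.13
Total = 10.7913


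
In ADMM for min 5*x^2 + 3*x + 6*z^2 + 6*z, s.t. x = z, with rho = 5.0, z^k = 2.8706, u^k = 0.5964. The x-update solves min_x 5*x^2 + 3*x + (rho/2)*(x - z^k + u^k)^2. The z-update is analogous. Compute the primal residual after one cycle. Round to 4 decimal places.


ADMM iteration with rho = 5.0, z^k = 2.8706, u^k = 0.5964
Step 1: x-update.
Minimize 5*x^2 + 3*x + (5.0/2)*(x - 2.8706 + 0.5964)^2
FOC: (2*5 + 5.0)*x = -3 + 5.0*(2.8706 - 0.5964)
x^{k+1} = 0.5581
Step 2: z-update.
Minimize 6*z^2 + 6*z + (5.0/2)*(0.5581 - z + 0.5964)^2
FOC: (2*6 + 5.0)*z = -6 + 5.0*(0.5581 + 0.5964)
z^{k+1} = -0.0134
Step 3: u-update.
u^{k+1} = 0.5964 + 0.5581 + 0.0134 = 1.1679
Step 4: Primal residual = |0.5581 + 0.0134| = 0.5715


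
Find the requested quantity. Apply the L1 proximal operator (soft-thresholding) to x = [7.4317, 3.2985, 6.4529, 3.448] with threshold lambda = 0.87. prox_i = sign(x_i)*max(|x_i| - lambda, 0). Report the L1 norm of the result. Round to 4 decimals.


Soft-thresholding with lambda = 0.87:
prox(7.4317) = sign(7.4317)*max(|7.4317| - 0.87, 0) = 6.5617
prox(3.2985) = sign(3.2985)*max(|3.2985| - 0.87, 0) = 2.4285
prox(6.4529) = sign(6.4529)*max(|6.4529| - 0.87, 0) = 5.5829
prox(3.448) = sign(3.448)*max(|3.448| - 0.87, 0) = 2.578
prox(x) = [6.5617, 2.4285, 5.5829, 2.578]
||prox(x)||_1 = 6.5617 + 2.4285 + 5.5829 + 2.578 = 17.1511


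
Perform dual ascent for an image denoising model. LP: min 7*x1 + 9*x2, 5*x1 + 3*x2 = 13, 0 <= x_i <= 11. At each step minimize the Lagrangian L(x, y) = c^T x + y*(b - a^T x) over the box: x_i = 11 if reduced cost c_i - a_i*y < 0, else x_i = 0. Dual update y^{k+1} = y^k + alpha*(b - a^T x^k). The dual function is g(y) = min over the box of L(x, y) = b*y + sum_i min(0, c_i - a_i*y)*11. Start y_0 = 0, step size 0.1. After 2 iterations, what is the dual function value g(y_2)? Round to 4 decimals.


Dual ascent for LP: min 7*x1 + 9*x2, 5*x1 + 3*x2 = 13, 0 <= x_i <= 11
Step 1: y^k = 0.0, reduced costs: (7.0, 9.0)
  x^k = (0.0, 0.0), subgradient = b - a^T x = 13.0
  y^{k+1} = 0.0 + 0.1*13.0 = 1.3
Step 2: y^k = 1.3, reduced costs: (0.5, 5.1)
  x^k = (0.0, 0.0), subgradient = b - a^T x = 13.0
  y^{k+1} = 1.3 + 0.1*13.0 = 2.6
Dual objective at y_2 = 2.6: reduced costs (-6.0, 1.2), box minimizer x = (11.0, 0.0)
g(y_2) = b*y + (c1 - a1*y)*x1 + (c2 - a2*y)*x2 = 13*2.6 + (-6.0)*11.0 + 1.2*0.0 = 33.8 - 66.0 + 0.0 = -32.2


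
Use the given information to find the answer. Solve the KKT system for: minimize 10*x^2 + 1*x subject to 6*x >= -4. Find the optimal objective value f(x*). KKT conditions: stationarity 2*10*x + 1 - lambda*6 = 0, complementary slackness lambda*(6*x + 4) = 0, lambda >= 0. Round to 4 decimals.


Step 1: Try lambda = 0 (constraint inactive).
Stationarity: 2*10*x + 1 = 0
x* = -1/(2*10) = -0.05
Check constraint: 6*-0.05 = -0.3 >= -4 -- satisfied.
Step 2: Compute optimal value.
f(x*) = 10*(-0.05)^2 + 1*(-0.05) = -0.025


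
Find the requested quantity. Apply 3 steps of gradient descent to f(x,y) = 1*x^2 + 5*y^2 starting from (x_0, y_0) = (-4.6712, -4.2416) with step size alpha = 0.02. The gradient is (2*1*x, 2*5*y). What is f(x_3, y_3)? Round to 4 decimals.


Gradient descent on f(x,y) = 1*x^2 + 5*y^2.
Starting point: (-4.6712, -4.2416), alpha = 0.02
Step 1: grad_x = 2*1*-4.6712 = -9.3424, grad_y = 2*5*-4.2416 = -42.416
  x_1 = -4.6712 - 0.02*-9.3424 = -4.4844
  y_1 = -4.2416 - 0.02*-42.416 = -3.3933
Step 2: grad_x = 2*1*-4.4844 = -8.9687, grad_y = 2*5*-3.3933 = -33.9328
  x_2 = -4.4844 - 0.02*-8.9687 = -4.305
  y_2 = -3.3933 - 0.02*-33.9328 = -2.7146
Step 3: grad_x = 2*1*-4.305 = -8.61, grad_y = 2*5*-2.7146 = -27.1462
  x_3 = -4.305 - 0.02*-8.61 = -4.1328
  y_3 = -2.7146 - 0.02*-27.1462 = -2.1717
f(-4.1328, -2.1717) = 1*(-4.1328)^2 + 5*(-2.1717)^2 = 40.6612


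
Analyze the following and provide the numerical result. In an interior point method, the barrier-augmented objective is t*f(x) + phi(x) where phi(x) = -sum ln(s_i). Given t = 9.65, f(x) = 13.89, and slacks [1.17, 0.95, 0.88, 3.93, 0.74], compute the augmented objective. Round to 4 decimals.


Step 1: Compute log-barrier.
ln values: [0.157, -0.0513, -0.1278, 1.3686, -0.3011]
phi = -(0.157 - 0.0513 - 0.1278 + 1.3686 - 0.3011) = -1.0454
Step 2: Compute augmented objective.
t*f(x) = 9.65*13.89 = 134.0385
Total = 134.0385 - 1.0454 = 132.9931


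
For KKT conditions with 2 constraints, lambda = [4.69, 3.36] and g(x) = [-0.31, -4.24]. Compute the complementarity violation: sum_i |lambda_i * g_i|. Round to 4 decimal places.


KKT complementary slackness check:
lambda_1 * g_1 = 4.69 * -0.31 = -1.4539
lambda_2 * g_2 = 3.36 * -4.24 = -14.2464
Total violation = 1.4539 + 14.2464 = 15.7003


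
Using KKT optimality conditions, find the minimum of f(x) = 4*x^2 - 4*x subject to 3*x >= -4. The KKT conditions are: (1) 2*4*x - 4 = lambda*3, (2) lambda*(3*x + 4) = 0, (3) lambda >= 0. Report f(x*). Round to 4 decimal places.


Step 1: Try lambda = 0 (constraint inactive).
Stationarity: 2*4*x - 4 = 0
x* = 4/(2*4) = 0.5
Check constraint: 3*0.5 = 1.5 >= -4 -- satisfied.
Step 2: Compute optimal value.
f(x*) = 4*0.5^2 - 4*0.5 = -1.0


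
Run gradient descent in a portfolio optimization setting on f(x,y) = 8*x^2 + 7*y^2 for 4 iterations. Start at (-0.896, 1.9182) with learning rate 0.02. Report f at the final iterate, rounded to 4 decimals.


Gradient descent on f(x,y) = 8*x^2 + 7*y^2.
Starting point: (-0.896, 1.9182), alpha = 0.02
Step 1: grad_x = 2*8*-0.896 = -14.336, grad_y = 2*7*1.9182 = 26.8548
  x_1 = -0.896 - 0.02*-14.336 = -0.6093
  y_1 = 1.9182 - 0.02*26.8548 = 1.3811
Step 2: grad_x = 2*8*-0.6093 = -9.7485, grad_y = 2*7*1.3811 = 19.3355
  x_2 = -0.6093 - 0.02*-9.7485 = -0.4143
  y_2 = 1.3811 - 0.02*19.3355 = 0.9944
Step 3: grad_x = 2*8*-0.4143 = -6.629, grad_y = 2*7*0.9944 = 13.9215
  x_3 = -0.4143 - 0.02*-6.629 = -0.2817
  y_3 = 0.9944 - 0.02*13.9215 = 0.716
Step 4: grad_x = 2*8*-0.2817 = -4.5077, grad_y = 2*7*0.716 = 10.0235
  x_4 = -0.2817 - 0.02*-4.5077 = -0.1916
  y_4 = 0.716 - 0.02*10.0235 = 0.5155
f(-0.1916, 0.5155) = 8*(-0.1916)^2 + 7*0.5155^2 = 2.1538


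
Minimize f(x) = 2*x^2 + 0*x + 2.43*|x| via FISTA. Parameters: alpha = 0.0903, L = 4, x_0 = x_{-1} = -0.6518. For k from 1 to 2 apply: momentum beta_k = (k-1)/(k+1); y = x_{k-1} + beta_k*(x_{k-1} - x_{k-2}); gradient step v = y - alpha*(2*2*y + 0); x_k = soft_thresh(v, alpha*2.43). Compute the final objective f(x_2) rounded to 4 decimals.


FISTA on f(x) = 2*x^2 + 0*x + 2.43*|x|
L = 4, alpha = 0.0903
Iteration 1: beta = 0.0, y = -0.6518 + 0.0*(-0.6518 + 0.6518) = -0.6518
  grad(y) = -2.6072, v = y - alpha*grad = -0.4164
  prox(v) = soft_thresh(-0.4164, 0.2194) = -0.1969
Iteration 2: beta = 0.3333, y = -0.1969 + 0.3333*(-0.1969 + 0.6518) = -0.0453
  grad(y) = -0.1813, v = y - alpha*grad = -0.029
  prox(v) = soft_thresh(-0.029, 0.2194) = 0.0
f(x_2) = 2*0.0^2 + 0*0.0 + 2.43*|0.0| = 0.0


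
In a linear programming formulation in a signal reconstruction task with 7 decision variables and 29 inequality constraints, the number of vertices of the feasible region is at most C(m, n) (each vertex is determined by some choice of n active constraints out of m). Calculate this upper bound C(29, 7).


Each vertex corresponds to some choice of n active constraints out of m, so the number of vertices is at most C(m, n) = m! / (n!(m-n)!).
m = 29, n = 7
Numerator: 29 * 28 * 27 * 26 * 25 * 24 * 23
Denominator: 7! = 5040
C(29, 7) = 1560780


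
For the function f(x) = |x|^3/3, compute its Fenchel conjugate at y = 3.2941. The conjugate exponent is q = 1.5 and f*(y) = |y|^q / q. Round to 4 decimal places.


The conjugate exponent q satisfies 1/p + 1/q = 1.
p = 3, so q = 3/(3 - 1) = 1.5
|y|^q = 3.2941^1.5 = 5.9787
f*(3.2941) = 5.9787 / 1.5 = 3.9858


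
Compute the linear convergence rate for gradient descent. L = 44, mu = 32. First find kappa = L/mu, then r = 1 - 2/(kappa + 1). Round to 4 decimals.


Step 1: Compute the condition number.
kappa = L/mu = 44/32 = 1.375
Step 2: Compute the convergence rate.
r = 1 - 2/(kappa + 1) = 1 - 2*mu/(L + mu) = (L - mu)/(L + mu) = 12/76 = 0.1579


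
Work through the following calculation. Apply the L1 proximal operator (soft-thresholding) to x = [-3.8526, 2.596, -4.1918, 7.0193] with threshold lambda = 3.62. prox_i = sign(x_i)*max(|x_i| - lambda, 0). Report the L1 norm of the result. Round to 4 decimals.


Soft-thresholding with lambda = 3.62:
prox(-3.8526) = sign(-3.8526)*max(|-3.8526| - 3.62, 0) = -0.2326
prox(2.596) = sign(2.596)*max(|2.596| - 3.62, 0) = 0.0
prox(-4.1918) = sign(-4.1918)*max(|-4.1918| - 3.62, 0) = -0.5718
prox(7.0193) = sign(7.0193)*max(|7.0193| - 3.62, 0) = 3.3993
prox(x) = [-0.2326, 0.0, -0.5718, 3.3993]
||prox(x)||_1 = 0.2326 + 0.0 + 0.5718 + 3.3993 = 4.2037


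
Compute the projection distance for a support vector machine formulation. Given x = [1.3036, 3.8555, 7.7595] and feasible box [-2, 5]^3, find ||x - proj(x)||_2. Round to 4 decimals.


Project each component onto [-2, 5].
clip(1.3036) = 1.3036, clip(3.8555) = 3.8555, clip(7.7595) = 5.0
Projection = [1.3036, 3.8555, 5.0]
Squared diffs: [0.0, 0.0, 7.6148]
Distance = sqrt(7.6148) = 2.7595


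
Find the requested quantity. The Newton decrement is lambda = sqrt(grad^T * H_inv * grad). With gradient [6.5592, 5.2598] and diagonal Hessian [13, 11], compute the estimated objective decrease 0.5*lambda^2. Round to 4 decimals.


Step 1: H is diagonal, so H^(-1) * g = [0.5046, 0.4782].
Step 2: g^T H^(-1) g = sum_i g_i^2 / H_ii
  = (6.5592)^2/13 + (5.2598)^2/11
  = 3.3095 + 2.515 = 5.8245
Step 3: Objective decrease = 0.5 * g^T H^(-1) g = 2.9123


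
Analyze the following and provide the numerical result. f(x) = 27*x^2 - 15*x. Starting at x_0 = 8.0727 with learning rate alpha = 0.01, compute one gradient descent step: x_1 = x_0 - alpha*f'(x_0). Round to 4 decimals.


We compute the gradient at x_0 and apply the update.
f'(x) = 54*x - 15
f'(8.0727) = 54*8.0727 - 15 = 420.9258
x_1 = 8.0727 - 0.01*420.9258 = 3.8634


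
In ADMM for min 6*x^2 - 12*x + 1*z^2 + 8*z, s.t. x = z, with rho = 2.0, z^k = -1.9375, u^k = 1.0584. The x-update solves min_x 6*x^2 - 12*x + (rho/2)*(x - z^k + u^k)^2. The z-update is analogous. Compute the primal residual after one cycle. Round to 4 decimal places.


ADMM iteration with rho = 2.0, z^k = -1.9375, u^k = 1.0584
Step 1: x-update.
Minimize 6*x^2 - 12*x + (2.0/2)*(x + 1.9375 + 1.0584)^2
FOC: (2*6 + 2.0)*x = 12 + 2.0*(-1.9375 - 1.0584)
x^{k+1} = 0.4292
Step 2: z-update.
Minimize 1*z^2 + 8*z + (2.0/2)*(0.4292 - z + 1.0584)^2
FOC: (2*1 + 2.0)*z = -8 + 2.0*(0.4292 + 1.0584)
z^{k+1} = -1.2562
Step 3: u-update.
u^{k+1} = 1.0584 + 0.4292 + 1.2562 = 2.7438
Step 4: Primal residual = |0.4292 + 1.2562| = 1.6854


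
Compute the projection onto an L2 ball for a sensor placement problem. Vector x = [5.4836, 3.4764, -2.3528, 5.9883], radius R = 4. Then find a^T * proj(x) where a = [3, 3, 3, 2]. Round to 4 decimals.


Step 1: Compute ||x|| (intermediates to 6 decimals).
||x|| = sqrt(5.4836^2 + 3.4764^2 + (-2.3528)^2 + 5.9883^2) = 9.140603
Step 2: Project.
Since ||x|| > R, scale = R/||x|| = 4/9.140603 = 0.437608, proj(x) = scale * x
proj(x) = [2.399667, 1.5213, -1.029604, 2.620528]
Step 3: Dot product.
a^T * proj(x) = 3*2.399667 + 3*1.5213 + 3*(-1.029604) + 2*2.620528 = 13.9151


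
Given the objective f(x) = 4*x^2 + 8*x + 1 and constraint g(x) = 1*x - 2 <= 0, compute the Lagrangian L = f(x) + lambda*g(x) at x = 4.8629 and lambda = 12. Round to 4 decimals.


Step 1: Evaluate f(x).
f(4.8629) = 4*4.8629^2 + 8*4.8629 + 1 = 134.4944
Step 2: Evaluate g(x).
g(4.8629) = 1*4.8629 - 2 = 2.8629
Step 3: Compute Lagrangian.
L = 134.4944 + 12*2.8629 = 168.8492


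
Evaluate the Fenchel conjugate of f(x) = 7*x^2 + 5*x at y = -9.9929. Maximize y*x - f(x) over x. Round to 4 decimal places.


f*(y) = sup_x {y*x - a*x^2 - b*x} = sup_x {(y-b)*x - a*x^2}
FOC: (y - b) - 2a*x = 0 => x* = (y - b)/(2a)
x* = (-9.9929 - 5)/(2*7) = -1.0709
f*(-9.9929) = (y-b)^2/(4a) = (-9.9929 - 5)^2/(4*7)
= 224.7871/28 = 8.0281


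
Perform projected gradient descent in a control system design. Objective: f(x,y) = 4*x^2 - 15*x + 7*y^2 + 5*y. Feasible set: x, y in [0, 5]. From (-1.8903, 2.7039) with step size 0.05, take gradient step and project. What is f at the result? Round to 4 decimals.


Step 1: Compute gradient at (-1.8903, 2.7039).
grad_x = 2*4*-1.8903 - 15 = -30.1224
grad_y = 2*7*2.7039 + 5 = 42.8546
Step 2: Gradient step.
x_raw = -1.8903 - 0.05*-30.1224 = -0.3842
y_raw = 2.7039 - 0.05*42.8546 = 0.5612
Step 3: Project onto [0, 5].
x_proj = clip(-0.3842) = 0.0
y_proj = clip(0.5612) = 0.5612
Step 4: Evaluate f.
f(0.0, 0.5612) = 5.0102


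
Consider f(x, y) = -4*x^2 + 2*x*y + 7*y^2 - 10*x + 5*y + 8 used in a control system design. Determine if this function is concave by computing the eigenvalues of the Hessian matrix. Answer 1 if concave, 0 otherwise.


The Hessian of f(x,y) = -4*x^2 + 2*x*y + 7*y^2 - 10*x + 5*y + 8 is:
H = [[-8, 2], [2, 14]]
Trace = -8 + 14 = 6
Determinant = -8*14 - (2)^2 = -116
Discriminant = (6)^2 - 4*-116 = 500.0
Eigenvalues: lambda_1 = -8.1803, lambda_2 = 14.1803
The function is not concave.

0


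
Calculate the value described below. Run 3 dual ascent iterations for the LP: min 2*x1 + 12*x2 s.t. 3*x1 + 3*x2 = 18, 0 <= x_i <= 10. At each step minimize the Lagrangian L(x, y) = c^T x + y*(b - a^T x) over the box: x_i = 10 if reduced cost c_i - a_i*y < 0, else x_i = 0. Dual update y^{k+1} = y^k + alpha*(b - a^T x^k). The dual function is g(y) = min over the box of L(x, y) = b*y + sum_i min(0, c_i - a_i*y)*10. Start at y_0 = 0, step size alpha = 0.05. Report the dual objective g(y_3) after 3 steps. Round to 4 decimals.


Dual ascent for LP: min 2*x1 + 12*x2, 3*x1 + 3*x2 = 18, 0 <= x_i <= 10
Step 1: y^k = 0.0, reduced costs: (2.0, 12.0)
  x^k = (0.0, 0.0), subgradient = b - a^T x = 18.0
  y^{k+1} = 0.0 + 0.05*18.0 = 0.9
Step 2: y^k = 0.9, reduced costs: (-0.7, 9.3)
  x^k = (10.0, 0.0), subgradient = b - a^T x = -12.0
  y^{k+1} = 0.9 + 0.05*-12.0 = 0.3
Step 3: y^k = 0.3, reduced costs: (1.1, 11.1)
  x^k = (0.0, 0.0), subgradient = b - a^T x = 18.0
  y^{k+1} = 0.3 + 0.05*18.0 = 1.2
Dual objective at y_3 = 1.2: reduced costs (-1.6, 8.4), box minimizer x = (10.0, 0.0)
g(y_3) = b*y + (c1 - a1*y)*x1 + (c2 - a2*y)*x2 = 18*1.2 + (-1.6)*10.0 + 8.4*0.0 = 21.6 - 16.0 + 0.0 = 5.6


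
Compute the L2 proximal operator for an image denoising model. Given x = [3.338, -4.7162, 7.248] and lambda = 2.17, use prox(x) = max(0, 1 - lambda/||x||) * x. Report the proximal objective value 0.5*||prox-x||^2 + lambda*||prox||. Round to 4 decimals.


Step 1: Compute ||x||.
||x|| = 9.2692
Step 2: Compute scaling factor.
scale = max(0, 1 - 2.17/9.2692) = 0.7659
Step 3: prox(x) = [2.5565, -3.6121, 5.5512]
||prox(x)|| = 7.0992
Step 4: Proximal objective.
0.5*||prox-x||^2 = 2.3545
lambda*||prox|| = 15.4053
Total = 17.7597


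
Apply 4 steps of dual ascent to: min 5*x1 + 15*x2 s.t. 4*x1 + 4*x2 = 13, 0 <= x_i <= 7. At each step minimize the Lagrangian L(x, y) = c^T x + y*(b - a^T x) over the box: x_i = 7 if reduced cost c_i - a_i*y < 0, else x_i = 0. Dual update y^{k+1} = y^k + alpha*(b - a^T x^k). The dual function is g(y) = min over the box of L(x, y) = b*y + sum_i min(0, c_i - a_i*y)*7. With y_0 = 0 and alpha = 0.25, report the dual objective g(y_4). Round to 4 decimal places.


Dual ascent for LP: min 5*x1 + 15*x2, 4*x1 + 4*x2 = 13, 0 <= x_i <= 7
Step 1: y^k = 0.0, reduced costs: (5.0, 15.0)
  x^k = (0.0, 0.0), subgradient = b - a^T x = 13.0
  y^{k+1} = 0.0 + 0.25*13.0 = 3.25
Step 2: y^k = 3.25, reduced costs: (-8.0, 2.0)
  x^k = (7.0, 0.0), subgradient = b - a^T x = -15.0
  y^{k+1} = 3.25 + 0.25*-15.0 = -0.5
Step 3: y^k = -0.5, reduced costs: (7.0, 17.0)
  x^k = (0.0, 0.0), subgradient = b - a^T x = 13.0
  y^{k+1} = -0.5 + 0.25*13.0 = 2.75
Step 4: y^k = 2.75, reduced costs: (-6.0, 4.0)
  x^k = (7.0, 0.0), subgradient = b - a^T x = -15.0
  y^{k+1} = 2.75 + 0.25*-15.0 = -1.0
Dual objective at y_4 = -1.0: reduced costs (9.0, 19.0), box minimizer x = (0.0, 0.0)
g(y_4) = b*y + (c1 - a1*y)*x1 + (c2 - a2*y)*x2 = 13*(-1.0) + 9.0*0.0 + 19.0*0.0 = -13.0 + 0.0 + 0.0 = -13.0


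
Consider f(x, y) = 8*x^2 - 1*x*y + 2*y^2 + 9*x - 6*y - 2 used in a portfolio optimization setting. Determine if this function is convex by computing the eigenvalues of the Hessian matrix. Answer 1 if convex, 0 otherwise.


The Hessian of f(x,y) = 8*x^2 - 1*x*y + 2*y^2 + 9*x - 6*y - 2 is:
H = [[16, -1], [-1, 4]]
Trace = 16 + 4 = 20
Determinant = 16*4 - (-1)^2 = 63
Discriminant = (20)^2 - 4*63 = 148.0
Eigenvalues: lambda_1 = 3.9172, lambda_2 = 16.0828
The function is convex.

1


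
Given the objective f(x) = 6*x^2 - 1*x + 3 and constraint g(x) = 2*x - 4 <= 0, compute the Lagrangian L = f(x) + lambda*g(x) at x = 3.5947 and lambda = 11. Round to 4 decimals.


Step 1: Evaluate f(x).
f(3.5947) = 6*3.5947^2 - 1*3.5947 + 3 = 76.9365
Step 2: Evaluate g(x).
g(3.5947) = 2*3.5947 - 4 = 3.1894
Step 3: Compute Lagrangian.
L = 76.9365 + 11*3.1894 = 112.0199


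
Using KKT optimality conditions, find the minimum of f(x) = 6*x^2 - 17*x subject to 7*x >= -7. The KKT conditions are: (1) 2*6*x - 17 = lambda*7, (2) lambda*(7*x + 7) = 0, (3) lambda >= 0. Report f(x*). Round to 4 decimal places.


Step 1: Try lambda = 0 (constraint inactive).
Stationarity: 2*6*x - 17 = 0
x* = 17/(2*6) = 17/12 = 1.4167 (rounded; the exact value 17/12 is used below)
Check constraint: 7*1.4167 = 9.9169 >= -7 -- satisfied.
Step 2: Compute optimal value.
f(x*) = 6*(17/12)^2 - 17*(17/12) = -12.0417


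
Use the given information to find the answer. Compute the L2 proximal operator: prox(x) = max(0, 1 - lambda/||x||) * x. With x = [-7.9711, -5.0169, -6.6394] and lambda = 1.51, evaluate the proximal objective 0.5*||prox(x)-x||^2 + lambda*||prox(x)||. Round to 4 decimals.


Step 1: Compute ||x||.
||x|| = 11.5234
Step 2: Compute scaling factor.
scale = max(0, 1 - 1.51/11.5234) = 0.869
Step 3: prox(x) = [-6.9266, -4.3595, -5.7694]
||prox(x)|| = 10.0134
Step 4: Proximal objective.
0.5*||prox-x||^2 = 1.1401
lambda*||prox|| = 15.1202
Total = 16.2603


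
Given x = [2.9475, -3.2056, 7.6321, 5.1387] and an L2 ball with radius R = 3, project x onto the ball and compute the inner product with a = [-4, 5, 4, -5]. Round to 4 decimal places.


Step 1: Compute ||x|| (intermediates to 6 decimals).
||x|| = sqrt(2.9475^2 + (-3.2056)^2 + 7.6321^2 + 5.1387^2) = 10.179333
Step 2: Project.
Since ||x|| > R, scale = R/||x|| = 3/10.179333 = 0.294715, proj(x) = scale * x
proj(x) = [0.868672, -0.944738, 2.249294, 1.514452]
Step 3: Dot product.
a^T * proj(x) = -4*0.868672 + 5*(-0.944738) + 4*2.249294 - 5*1.514452 = -6.7735


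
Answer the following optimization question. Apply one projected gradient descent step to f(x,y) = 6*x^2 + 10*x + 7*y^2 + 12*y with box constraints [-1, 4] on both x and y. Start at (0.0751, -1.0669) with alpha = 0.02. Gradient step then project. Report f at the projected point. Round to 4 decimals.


Step 1: Compute gradient at (0.0751, -1.0669).
grad_x = 2*6*0.0751 + 10 = 10.9012
grad_y = 2*7*-1.0669 + 12 = -2.9366
Step 2: Gradient step.
x_raw = 0.0751 - 0.02*10.9012 = -0.1429
y_raw = -1.0669 - 0.02*-2.9366 = -1.0082
Step 3: Project onto [-1, 4].
x_proj = clip(-0.1429) = -0.1429
y_proj = clip(-1.0082) = -1.0
Step 4: Evaluate f.
f(-0.1429, -1.0) = -6.3067


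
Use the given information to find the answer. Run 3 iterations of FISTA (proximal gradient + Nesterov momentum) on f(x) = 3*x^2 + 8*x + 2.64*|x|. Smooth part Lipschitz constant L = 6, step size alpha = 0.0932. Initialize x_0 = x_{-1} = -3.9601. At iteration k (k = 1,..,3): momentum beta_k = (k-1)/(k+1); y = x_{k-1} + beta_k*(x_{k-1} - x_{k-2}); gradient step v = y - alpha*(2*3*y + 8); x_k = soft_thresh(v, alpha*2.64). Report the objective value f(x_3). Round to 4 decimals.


FISTA on f(x) = 3*x^2 + 8*x + 2.64*|x|
L = 6, alpha = 0.0932
Iteration 1: beta = 0.0, y = -3.9601 + 0.0*(-3.9601 + 3.9601) = -3.9601
  grad(y) = -15.7606, v = y - alpha*grad = -2.4912
  prox(v) = soft_thresh(-2.4912, 0.246) = -2.2452
Iteration 2: beta = 0.3333, y = -2.2452 + 0.3333*(-2.2452 + 3.9601) = -1.6735
  grad(y) = -2.0411, v = y - alpha*grad = -1.4833
  prox(v) = soft_thresh(-1.4833, 0.246) = -1.2372
Iteration 3: beta = 0.5, y = -1.2372 + 0.5*(-1.2372 + 2.2452) = -0.7333
  grad(y) = 3.6003, v = y - alpha*grad = -1.0688
  prox(v) = soft_thresh(-1.0688, 0.246) = -0.8228
f(x_3) = 3*(-0.8228)^2 + 8*(-0.8228) + 2.64*|-0.8228| = -2.3792


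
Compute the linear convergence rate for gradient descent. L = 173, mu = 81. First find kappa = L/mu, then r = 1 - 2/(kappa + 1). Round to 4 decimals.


Step 1: Compute the condition number.
kappa = L/mu = 173/81 = 2.1358
Step 2: Compute the convergence rate.
r = 1 - 2/(kappa + 1) = 1 - 2*mu/(L + mu) = (L - mu)/(L + mu) = 92/254 = 0.3622


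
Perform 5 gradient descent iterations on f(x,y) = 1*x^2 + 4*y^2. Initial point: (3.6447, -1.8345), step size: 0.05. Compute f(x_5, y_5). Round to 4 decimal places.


Gradient descent on f(x,y) = 1*x^2 + 4*y^2.
Starting point: (3.6447, -1.8345), alpha = 0.05
Step 1: grad_x = 2*1*3.6447 = 7.2894, grad_y = 2*4*-1.8345 = -14.676
  x_1 = 3.6447 - 0.05*7.2894 = 3.2802
  y_1 = -1.8345 - 0.05*-14.676 = -1.1007
Step 2: grad_x = 2*1*3.2802 = 6.5605, grad_y = 2*4*-1.1007 = -8.8056
  x_2 = 3.2802 - 0.05*6.5605 = 2.9522
  y_2 = -1.1007 - 0.05*-8.8056 = -0.6604
Step 3: grad_x = 2*1*2.9522 = 5.9044, grad_y = 2*4*-0.6604 = -5.2834
  x_3 = 2.9522 - 0.05*5.9044 = 2.657
  y_3 = -0.6604 - 0.05*-5.2834 = -0.3963
Step 4: grad_x = 2*1*2.657 = 5.314, grad_y = 2*4*-0.3963 = -3.17
  x_4 = 2.657 - 0.05*5.314 = 2.3913
  y_4 = -0.3963 - 0.05*-3.17 = -0.2378
Step 5: grad_x = 2*1*2.3913 = 4.7826, grad_y = 2*4*-0.2378 = -1.902
  x_5 = 2.3913 - 0.05*4.7826 = 2.1522
  y_5 = -0.2378 - 0.05*-1.902 = -0.1427
f(2.1522, -0.1427) = 1*2.1522^2 + 4*(-0.1427)^2 = 4.7132


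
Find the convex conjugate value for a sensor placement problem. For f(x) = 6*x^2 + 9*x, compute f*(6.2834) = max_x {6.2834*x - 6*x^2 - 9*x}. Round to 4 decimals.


f*(y) = sup_x {y*x - a*x^2 - b*x} = sup_x {(y-b)*x - a*x^2}
FOC: (y - b) - 2a*x = 0 => x* = (y - b)/(2a)
x* = (6.2834 - 9)/(2*6) = -0.2264
f*(6.2834) = (y-b)^2/(4a) = (6.2834 - 9)^2/(4*6)
= 7.3799/24 = 0.3075


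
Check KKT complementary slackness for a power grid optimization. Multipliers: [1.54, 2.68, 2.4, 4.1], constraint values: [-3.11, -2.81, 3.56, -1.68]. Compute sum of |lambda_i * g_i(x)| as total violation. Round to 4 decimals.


KKT complementary slackness check:
lambda_1 * g_1 = 1.54 * -3.11 = -4.7894
lambda_2 * g_2 = 2.68 * -2.81 = -7.5308
lambda_3 * g_3 = 2.4 * 3.56 = 8.544
lambda_4 * g_4 = 4.1 * -1.68 = -6.888
Total violation = 4.7894 + 7.5308 + 8.544 + 6.888 = 27.7522


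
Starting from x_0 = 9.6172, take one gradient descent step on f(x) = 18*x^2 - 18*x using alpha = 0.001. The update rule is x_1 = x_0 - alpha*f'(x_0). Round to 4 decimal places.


We compute the gradient at x_0 and apply the update.
f'(x) = 36*x - 18
f'(9.6172) = 36*9.6172 - 18 = 328.2192
x_1 = 9.6172 - 0.001*328.2192 = 9.289
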